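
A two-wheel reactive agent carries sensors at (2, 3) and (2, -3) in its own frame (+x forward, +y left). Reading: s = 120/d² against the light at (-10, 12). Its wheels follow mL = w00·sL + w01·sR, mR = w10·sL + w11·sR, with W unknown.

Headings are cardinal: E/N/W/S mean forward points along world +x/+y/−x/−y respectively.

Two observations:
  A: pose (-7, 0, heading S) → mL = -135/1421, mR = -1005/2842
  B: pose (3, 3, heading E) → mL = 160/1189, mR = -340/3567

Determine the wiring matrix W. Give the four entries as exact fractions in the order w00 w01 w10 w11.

1 -1 1/2 -1

obs A: pose=(-7,0,S) → sL=15/29, sR=30/49, mL=-135/1421, mR=-1005/2842
obs B: pose=(3,3,E) → sL=40/87, sR=40/123, mL=160/1189, mR=-340/3567
sensor matrix S = [[15/29, 30/49], [40/87, 40/123]]; det S = -6600/58261
solve [mL_A; mL_B] = S·[w00; w01] and [mR_A; mR_B] = S·[w10; w11]:
  w00 = 1, w01 = -1, w10 = 1/2, w11 = -1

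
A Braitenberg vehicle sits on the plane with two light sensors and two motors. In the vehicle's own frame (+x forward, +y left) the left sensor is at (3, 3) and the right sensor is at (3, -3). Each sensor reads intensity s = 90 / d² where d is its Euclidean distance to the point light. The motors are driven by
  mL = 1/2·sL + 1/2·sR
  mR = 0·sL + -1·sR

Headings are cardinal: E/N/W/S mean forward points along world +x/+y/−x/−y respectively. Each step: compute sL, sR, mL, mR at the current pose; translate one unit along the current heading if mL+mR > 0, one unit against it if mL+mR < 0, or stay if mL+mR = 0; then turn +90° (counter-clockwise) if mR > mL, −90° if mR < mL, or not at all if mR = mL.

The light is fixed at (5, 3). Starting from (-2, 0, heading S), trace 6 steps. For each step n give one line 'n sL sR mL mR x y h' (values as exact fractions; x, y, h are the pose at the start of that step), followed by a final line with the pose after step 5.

0 45/26 45/68 2115/1768 -45/68 -2 0 S
1 90/149 90/101 11250/15049 -90/101 -2 -1 W
2 45/41 9 207/41 -9 -1 -1 N
3 90/13 90/73 3870/949 -90/73 -1 -2 E
4 45/34 45/64 2205/2176 -45/64 0 -2 S
5 18/29 90/73 1962/2117 -90/73 0 -3 W
final 1 -3 N

n=0: pose=(-2,0,S); sL=45/26, sR=45/68; mL=2115/1768, mR=-45/68; mL+mR=945/1768 → advance +1; mR−mL=-3285/1768 → turn -1·90°
n=1: pose=(-2,-1,W); sL=90/149, sR=90/101; mL=11250/15049, mR=-90/101; mL+mR=-2160/15049 → advance -1; mR−mL=-24660/15049 → turn -1·90°
n=2: pose=(-1,-1,N); sL=45/41, sR=9; mL=207/41, mR=-9; mL+mR=-162/41 → advance -1; mR−mL=-576/41 → turn -1·90°
n=3: pose=(-1,-2,E); sL=90/13, sR=90/73; mL=3870/949, mR=-90/73; mL+mR=2700/949 → advance +1; mR−mL=-5040/949 → turn -1·90°
n=4: pose=(0,-2,S); sL=45/34, sR=45/64; mL=2205/2176, mR=-45/64; mL+mR=675/2176 → advance +1; mR−mL=-3735/2176 → turn -1·90°
n=5: pose=(0,-3,W); sL=18/29, sR=90/73; mL=1962/2117, mR=-90/73; mL+mR=-648/2117 → advance -1; mR−mL=-4572/2117 → turn -1·90°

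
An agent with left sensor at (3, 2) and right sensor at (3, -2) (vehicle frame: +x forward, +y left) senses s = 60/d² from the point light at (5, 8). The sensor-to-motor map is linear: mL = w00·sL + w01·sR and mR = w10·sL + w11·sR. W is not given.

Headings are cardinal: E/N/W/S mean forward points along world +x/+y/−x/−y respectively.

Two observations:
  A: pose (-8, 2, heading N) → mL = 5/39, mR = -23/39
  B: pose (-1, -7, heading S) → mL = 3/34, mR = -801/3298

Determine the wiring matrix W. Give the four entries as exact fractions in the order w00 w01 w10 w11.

1/2 0 -1/2 -1

obs A: pose=(-8,2,N) → sL=10/39, sR=6/13, mL=5/39, mR=-23/39
obs B: pose=(-1,-7,S) → sL=3/17, sR=15/97, mL=3/34, mR=-801/3298
sensor matrix S = [[10/39, 6/13], [3/17, 15/97]]; det S = -896/21437
solve [mL_A; mL_B] = S·[w00; w01] and [mR_A; mR_B] = S·[w10; w11]:
  w00 = 1/2, w01 = 0, w10 = -1/2, w11 = -1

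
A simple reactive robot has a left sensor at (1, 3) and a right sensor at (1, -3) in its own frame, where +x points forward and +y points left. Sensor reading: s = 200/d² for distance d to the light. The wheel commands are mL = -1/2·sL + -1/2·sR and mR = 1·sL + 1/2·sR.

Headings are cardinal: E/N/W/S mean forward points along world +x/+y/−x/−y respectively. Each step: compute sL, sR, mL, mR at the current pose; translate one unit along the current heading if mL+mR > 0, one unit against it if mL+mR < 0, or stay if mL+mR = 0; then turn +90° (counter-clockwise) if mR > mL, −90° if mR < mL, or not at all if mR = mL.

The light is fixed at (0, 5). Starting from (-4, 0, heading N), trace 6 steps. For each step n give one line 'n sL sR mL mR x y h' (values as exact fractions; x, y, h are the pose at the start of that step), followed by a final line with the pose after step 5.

0 40/13 200/17 -1640/221 1980/221 -4 0 N
1 100/37 100/13 -2500/481 3150/481 -4 1 W
2 200/29 200/89 -11800/2581 20700/2581 -5 1 S
3 10 5/2 -25/4 45/4 -5 0 E
4 40/13 200/17 -1640/221 1980/221 -4 0 N
5 100/37 100/13 -2500/481 3150/481 -4 1 W
final -5 1 S

n=0: pose=(-4,0,N); sL=40/13, sR=200/17; mL=-1640/221, mR=1980/221; mL+mR=20/13 → advance +1; mR−mL=3620/221 → turn +1·90°
n=1: pose=(-4,1,W); sL=100/37, sR=100/13; mL=-2500/481, mR=3150/481; mL+mR=50/37 → advance +1; mR−mL=5650/481 → turn +1·90°
n=2: pose=(-5,1,S); sL=200/29, sR=200/89; mL=-11800/2581, mR=20700/2581; mL+mR=100/29 → advance +1; mR−mL=32500/2581 → turn +1·90°
n=3: pose=(-5,0,E); sL=10, sR=5/2; mL=-25/4, mR=45/4; mL+mR=5 → advance +1; mR−mL=35/2 → turn +1·90°
n=4: pose=(-4,0,N); sL=40/13, sR=200/17; mL=-1640/221, mR=1980/221; mL+mR=20/13 → advance +1; mR−mL=3620/221 → turn +1·90°
n=5: pose=(-4,1,W); sL=100/37, sR=100/13; mL=-2500/481, mR=3150/481; mL+mR=50/37 → advance +1; mR−mL=5650/481 → turn +1·90°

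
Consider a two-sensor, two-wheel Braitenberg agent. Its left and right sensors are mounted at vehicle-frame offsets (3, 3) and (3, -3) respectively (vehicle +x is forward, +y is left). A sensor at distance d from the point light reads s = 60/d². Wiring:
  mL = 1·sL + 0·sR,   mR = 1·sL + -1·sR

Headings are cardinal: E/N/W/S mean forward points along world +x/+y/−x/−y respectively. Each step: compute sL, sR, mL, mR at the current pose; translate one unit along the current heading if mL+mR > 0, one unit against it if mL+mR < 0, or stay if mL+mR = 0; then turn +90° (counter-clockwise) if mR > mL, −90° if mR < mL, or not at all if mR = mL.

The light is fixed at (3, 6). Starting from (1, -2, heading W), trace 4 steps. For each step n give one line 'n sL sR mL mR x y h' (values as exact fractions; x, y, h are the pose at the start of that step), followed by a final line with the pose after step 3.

n=0: pose=(1,-2,W); sL=30/73, sR=6/5; mL=30/73, mR=-288/365; mL+mR=-138/365 → advance -1; mR−mL=-6/5 → turn -1·90°
n=1: pose=(2,-2,N); sL=60/41, sR=60/29; mL=60/41, mR=-720/1189; mL+mR=1020/1189 → advance +1; mR−mL=-60/29 → turn -1·90°
n=2: pose=(2,-1,E); sL=3, sR=15/26; mL=3, mR=63/26; mL+mR=141/26 → advance +1; mR−mL=-15/26 → turn -1·90°
n=3: pose=(3,-1,S); sL=60/109, sR=60/109; mL=60/109, mR=0; mL+mR=60/109 → advance +1; mR−mL=-60/109 → turn -1·90°

0 30/73 6/5 30/73 -288/365 1 -2 W
1 60/41 60/29 60/41 -720/1189 2 -2 N
2 3 15/26 3 63/26 2 -1 E
3 60/109 60/109 60/109 0 3 -1 S
final 3 -2 W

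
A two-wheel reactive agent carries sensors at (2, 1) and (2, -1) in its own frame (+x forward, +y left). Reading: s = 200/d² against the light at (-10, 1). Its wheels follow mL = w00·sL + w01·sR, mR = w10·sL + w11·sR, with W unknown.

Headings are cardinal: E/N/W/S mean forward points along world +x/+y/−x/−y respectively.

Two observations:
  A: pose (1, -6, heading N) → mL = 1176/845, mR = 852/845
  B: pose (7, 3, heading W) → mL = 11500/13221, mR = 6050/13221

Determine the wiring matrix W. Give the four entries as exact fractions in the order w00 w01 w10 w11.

1/2 1/2 1 -1/2

obs A: pose=(1,-6,N) → sL=8/5, sR=200/169, mL=1176/845, mR=852/845
obs B: pose=(7,3,W) → sL=100/113, sR=100/117, mL=11500/13221, mR=6050/13221
sensor matrix S = [[8/5, 200/169], [100/113, 100/117]]; det S = 55040/171873
solve [mL_A; mL_B] = S·[w00; w01] and [mR_A; mR_B] = S·[w10; w11]:
  w00 = 1/2, w01 = 1/2, w10 = 1, w11 = -1/2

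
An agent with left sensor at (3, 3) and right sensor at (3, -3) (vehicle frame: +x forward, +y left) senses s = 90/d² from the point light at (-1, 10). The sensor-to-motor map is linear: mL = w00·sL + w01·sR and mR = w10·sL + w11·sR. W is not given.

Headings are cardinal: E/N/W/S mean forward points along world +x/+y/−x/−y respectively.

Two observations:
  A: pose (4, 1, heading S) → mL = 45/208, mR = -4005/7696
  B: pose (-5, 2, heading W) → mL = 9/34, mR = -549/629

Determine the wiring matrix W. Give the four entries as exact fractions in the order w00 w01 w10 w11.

obs A: pose=(4,1,S) → sL=45/104, sR=45/74, mL=45/208, mR=-4005/7696
obs B: pose=(-5,2,W) → sL=9/17, sR=45/37, mL=9/34, mR=-549/629
sensor matrix S = [[45/104, 45/74], [9/17, 45/37]]; det S = 13365/65416
solve [mL_A; mL_B] = S·[w00; w01] and [mR_A; mR_B] = S·[w10; w11]:
  w00 = 1/2, w01 = 0, w10 = -1/2, w11 = -1/2

1/2 0 -1/2 -1/2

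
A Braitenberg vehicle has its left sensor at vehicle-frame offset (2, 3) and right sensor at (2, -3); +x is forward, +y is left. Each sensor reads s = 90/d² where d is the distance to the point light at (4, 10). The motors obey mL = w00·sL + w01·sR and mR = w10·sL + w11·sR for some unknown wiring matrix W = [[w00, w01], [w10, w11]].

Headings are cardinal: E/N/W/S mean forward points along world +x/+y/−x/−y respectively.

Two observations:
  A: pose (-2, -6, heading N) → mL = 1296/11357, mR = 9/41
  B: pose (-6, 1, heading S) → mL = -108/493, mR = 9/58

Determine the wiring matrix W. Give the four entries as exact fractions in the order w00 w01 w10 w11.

-1 1 0 1/2

obs A: pose=(-2,-6,N) → sL=90/277, sR=18/41, mL=1296/11357, mR=9/41
obs B: pose=(-6,1,S) → sL=9/17, sR=9/29, mL=-108/493, mR=9/58
sensor matrix S = [[90/277, 18/41], [9/17, 9/29]]; det S = -736776/5599001
solve [mL_A; mL_B] = S·[w00; w01] and [mR_A; mR_B] = S·[w10; w11]:
  w00 = -1, w01 = 1, w10 = 0, w11 = 1/2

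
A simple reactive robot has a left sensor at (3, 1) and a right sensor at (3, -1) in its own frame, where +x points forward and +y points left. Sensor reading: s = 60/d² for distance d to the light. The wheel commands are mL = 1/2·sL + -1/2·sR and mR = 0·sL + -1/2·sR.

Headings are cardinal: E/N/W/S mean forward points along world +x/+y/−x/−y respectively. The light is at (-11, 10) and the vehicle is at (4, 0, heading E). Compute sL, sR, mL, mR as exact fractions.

left sensor world pos  = (7, 1); dL² = 405
right sensor world pos = (7, -1); dR² = 445
sL = 60/405 = 4/27
sR = 60/445 = 12/89
mL = 1/2·sL + -1/2·sR = 16/2403
mR = 0·sL + -1/2·sR = -6/89

4/27 12/89 16/2403 -6/89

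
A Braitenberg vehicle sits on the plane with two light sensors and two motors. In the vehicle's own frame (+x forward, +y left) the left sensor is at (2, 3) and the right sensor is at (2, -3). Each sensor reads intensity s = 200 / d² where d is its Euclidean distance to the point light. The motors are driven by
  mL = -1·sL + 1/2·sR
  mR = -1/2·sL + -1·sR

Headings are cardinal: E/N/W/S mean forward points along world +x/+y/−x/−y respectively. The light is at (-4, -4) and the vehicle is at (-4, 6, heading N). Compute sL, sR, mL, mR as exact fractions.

200/153 200/153 -100/153 -100/51

left sensor world pos  = (-7, 8); dL² = 153
right sensor world pos = (-1, 8); dR² = 153
sL = 200/153 = 200/153
sR = 200/153 = 200/153
mL = -1·sL + 1/2·sR = -100/153
mR = -1/2·sL + -1·sR = -100/51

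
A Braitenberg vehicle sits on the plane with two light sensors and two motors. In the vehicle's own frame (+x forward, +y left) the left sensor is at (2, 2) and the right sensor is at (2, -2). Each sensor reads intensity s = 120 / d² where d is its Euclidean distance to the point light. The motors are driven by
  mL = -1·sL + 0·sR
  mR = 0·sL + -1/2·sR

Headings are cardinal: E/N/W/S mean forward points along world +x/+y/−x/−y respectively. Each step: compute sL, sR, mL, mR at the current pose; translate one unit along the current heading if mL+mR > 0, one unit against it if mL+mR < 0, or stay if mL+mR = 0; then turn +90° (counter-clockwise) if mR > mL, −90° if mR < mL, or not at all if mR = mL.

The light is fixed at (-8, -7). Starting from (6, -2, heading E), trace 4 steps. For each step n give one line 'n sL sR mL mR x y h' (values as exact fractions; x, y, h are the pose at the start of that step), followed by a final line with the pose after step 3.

0 24/61 24/53 -24/61 -12/53 6 -2 E
1 12/17 60/137 -12/17 -30/137 5 -2 N
2 24/25 120/157 -24/25 -60/157 5 -3 W
3 6/13 30/37 -6/13 -15/37 6 -3 S
final 6 -2 E

n=0: pose=(6,-2,E); sL=24/61, sR=24/53; mL=-24/61, mR=-12/53; mL+mR=-2004/3233 → advance -1; mR−mL=540/3233 → turn +1·90°
n=1: pose=(5,-2,N); sL=12/17, sR=60/137; mL=-12/17, mR=-30/137; mL+mR=-2154/2329 → advance -1; mR−mL=1134/2329 → turn +1·90°
n=2: pose=(5,-3,W); sL=24/25, sR=120/157; mL=-24/25, mR=-60/157; mL+mR=-5268/3925 → advance -1; mR−mL=2268/3925 → turn +1·90°
n=3: pose=(6,-3,S); sL=6/13, sR=30/37; mL=-6/13, mR=-15/37; mL+mR=-417/481 → advance -1; mR−mL=27/481 → turn +1·90°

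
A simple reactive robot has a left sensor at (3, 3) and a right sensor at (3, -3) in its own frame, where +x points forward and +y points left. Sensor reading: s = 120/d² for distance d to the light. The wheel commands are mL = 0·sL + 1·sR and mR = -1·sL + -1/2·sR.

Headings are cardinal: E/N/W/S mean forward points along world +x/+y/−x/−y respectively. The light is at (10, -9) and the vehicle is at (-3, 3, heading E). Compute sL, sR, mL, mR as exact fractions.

24/65 120/181 120/181 -8244/11765

left sensor world pos  = (0, 6); dL² = 325
right sensor world pos = (0, 0); dR² = 181
sL = 120/325 = 24/65
sR = 120/181 = 120/181
mL = 0·sL + 1·sR = 120/181
mR = -1·sL + -1/2·sR = -8244/11765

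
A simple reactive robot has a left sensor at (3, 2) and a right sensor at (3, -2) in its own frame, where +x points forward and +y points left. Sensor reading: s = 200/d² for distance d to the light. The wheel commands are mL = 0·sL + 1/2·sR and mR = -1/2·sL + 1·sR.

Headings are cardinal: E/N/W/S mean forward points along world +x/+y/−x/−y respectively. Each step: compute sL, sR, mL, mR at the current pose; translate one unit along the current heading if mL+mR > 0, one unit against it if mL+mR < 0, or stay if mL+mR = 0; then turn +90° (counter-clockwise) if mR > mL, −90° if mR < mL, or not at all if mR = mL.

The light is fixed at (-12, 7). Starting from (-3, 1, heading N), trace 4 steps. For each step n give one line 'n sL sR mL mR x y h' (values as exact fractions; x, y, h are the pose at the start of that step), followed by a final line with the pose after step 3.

0 100/29 20/13 10/13 -70/377 -3 1 N
1 200/153 200/193 100/193 11300/29529 -3 2 E
2 25/26 25/16 25/32 225/208 -2 2 S
3 40/37 200/233 100/233 2740/8621 -2 1 E
final -1 1 S

n=0: pose=(-3,1,N); sL=100/29, sR=20/13; mL=10/13, mR=-70/377; mL+mR=220/377 → advance +1; mR−mL=-360/377 → turn -1·90°
n=1: pose=(-3,2,E); sL=200/153, sR=200/193; mL=100/193, mR=11300/29529; mL+mR=26600/29529 → advance +1; mR−mL=-4000/29529 → turn -1·90°
n=2: pose=(-2,2,S); sL=25/26, sR=25/16; mL=25/32, mR=225/208; mL+mR=775/416 → advance +1; mR−mL=125/416 → turn +1·90°
n=3: pose=(-2,1,E); sL=40/37, sR=200/233; mL=100/233, mR=2740/8621; mL+mR=6440/8621 → advance +1; mR−mL=-960/8621 → turn -1·90°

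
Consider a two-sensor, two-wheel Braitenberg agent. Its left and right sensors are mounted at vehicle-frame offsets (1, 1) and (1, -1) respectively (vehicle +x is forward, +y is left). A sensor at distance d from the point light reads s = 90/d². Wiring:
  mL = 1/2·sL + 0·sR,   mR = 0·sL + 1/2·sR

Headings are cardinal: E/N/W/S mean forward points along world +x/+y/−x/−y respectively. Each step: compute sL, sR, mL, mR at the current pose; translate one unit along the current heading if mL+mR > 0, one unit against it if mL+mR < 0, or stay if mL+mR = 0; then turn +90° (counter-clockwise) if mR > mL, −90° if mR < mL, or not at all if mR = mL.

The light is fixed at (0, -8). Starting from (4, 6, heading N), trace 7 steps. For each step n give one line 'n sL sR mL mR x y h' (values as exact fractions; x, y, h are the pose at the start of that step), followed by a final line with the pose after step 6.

0 5/13 9/25 5/26 9/50 4 6 N
1 90/281 90/221 45/281 45/221 4 7 E
2 45/136 45/146 45/272 45/292 5 7 N
3 18/65 10/29 9/65 5/29 5 8 E
4 45/157 45/169 45/314 45/338 6 8 N
5 90/373 18/61 45/373 9/61 6 9 E
6 1/4 45/194 1/8 45/388 7 9 N
final 7 10 E

n=0: pose=(4,6,N); sL=5/13, sR=9/25; mL=5/26, mR=9/50; mL+mR=121/325 → advance +1; mR−mL=-4/325 → turn -1·90°
n=1: pose=(4,7,E); sL=90/281, sR=90/221; mL=45/281, mR=45/221; mL+mR=22590/62101 → advance +1; mR−mL=2700/62101 → turn +1·90°
n=2: pose=(5,7,N); sL=45/136, sR=45/146; mL=45/272, mR=45/292; mL+mR=6345/19856 → advance +1; mR−mL=-225/19856 → turn -1·90°
n=3: pose=(5,8,E); sL=18/65, sR=10/29; mL=9/65, mR=5/29; mL+mR=586/1885 → advance +1; mR−mL=64/1885 → turn +1·90°
n=4: pose=(6,8,N); sL=45/157, sR=45/169; mL=45/314, mR=45/338; mL+mR=7335/26533 → advance +1; mR−mL=-270/26533 → turn -1·90°
n=5: pose=(6,9,E); sL=90/373, sR=18/61; mL=45/373, mR=9/61; mL+mR=6102/22753 → advance +1; mR−mL=612/22753 → turn +1·90°
n=6: pose=(7,9,N); sL=1/4, sR=45/194; mL=1/8, mR=45/388; mL+mR=187/776 → advance +1; mR−mL=-7/776 → turn -1·90°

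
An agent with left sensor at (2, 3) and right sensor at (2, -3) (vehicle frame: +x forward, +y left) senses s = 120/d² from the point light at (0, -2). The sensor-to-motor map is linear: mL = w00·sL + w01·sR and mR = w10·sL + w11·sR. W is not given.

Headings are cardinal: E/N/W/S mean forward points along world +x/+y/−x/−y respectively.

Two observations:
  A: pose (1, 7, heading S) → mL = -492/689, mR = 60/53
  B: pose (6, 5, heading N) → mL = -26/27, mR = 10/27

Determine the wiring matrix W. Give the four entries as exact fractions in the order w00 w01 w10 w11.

-1 1/2 0 1/2

obs A: pose=(1,7,S) → sL=24/13, sR=120/53, mL=-492/689, mR=60/53
obs B: pose=(6,5,N) → sL=4/3, sR=20/27, mL=-26/27, mR=10/27
sensor matrix S = [[24/13, 120/53], [4/3, 20/27]]; det S = -10240/6201
solve [mL_A; mL_B] = S·[w00; w01] and [mR_A; mR_B] = S·[w10; w11]:
  w00 = -1, w01 = 1/2, w10 = 0, w11 = 1/2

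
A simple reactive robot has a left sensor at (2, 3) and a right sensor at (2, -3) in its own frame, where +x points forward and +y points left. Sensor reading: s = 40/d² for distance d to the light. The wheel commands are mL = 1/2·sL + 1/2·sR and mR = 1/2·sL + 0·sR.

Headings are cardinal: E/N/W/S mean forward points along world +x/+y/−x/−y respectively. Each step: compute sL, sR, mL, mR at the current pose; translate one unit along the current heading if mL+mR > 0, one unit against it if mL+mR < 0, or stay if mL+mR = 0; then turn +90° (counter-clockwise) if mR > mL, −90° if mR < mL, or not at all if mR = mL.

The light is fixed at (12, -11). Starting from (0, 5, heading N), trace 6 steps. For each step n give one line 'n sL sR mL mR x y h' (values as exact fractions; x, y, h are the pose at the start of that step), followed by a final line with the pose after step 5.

n=0: pose=(0,5,N); sL=40/549, sR=8/81; mL=424/4941, mR=20/549; mL+mR=604/4941 → advance +1; mR−mL=-4/81 → turn -1·90°
n=1: pose=(0,6,E); sL=2/25, sR=5/37; mL=199/1850, mR=1/25; mL+mR=273/1850 → advance +1; mR−mL=-5/74 → turn -1·90°
n=2: pose=(1,6,S); sL=40/289, sR=40/421; mL=14200/121669, mR=20/289; mL+mR=22620/121669 → advance +1; mR−mL=-20/421 → turn -1·90°
n=3: pose=(1,5,W); sL=20/169, sR=4/53; mL=868/8957, mR=10/169; mL+mR=1398/8957 → advance +1; mR−mL=-2/53 → turn -1·90°
n=4: pose=(0,5,N); sL=40/549, sR=8/81; mL=424/4941, mR=20/549; mL+mR=604/4941 → advance +1; mR−mL=-4/81 → turn -1·90°
n=5: pose=(0,6,E); sL=2/25, sR=5/37; mL=199/1850, mR=1/25; mL+mR=273/1850 → advance +1; mR−mL=-5/74 → turn -1·90°

0 40/549 8/81 424/4941 20/549 0 5 N
1 2/25 5/37 199/1850 1/25 0 6 E
2 40/289 40/421 14200/121669 20/289 1 6 S
3 20/169 4/53 868/8957 10/169 1 5 W
4 40/549 8/81 424/4941 20/549 0 5 N
5 2/25 5/37 199/1850 1/25 0 6 E
final 1 6 S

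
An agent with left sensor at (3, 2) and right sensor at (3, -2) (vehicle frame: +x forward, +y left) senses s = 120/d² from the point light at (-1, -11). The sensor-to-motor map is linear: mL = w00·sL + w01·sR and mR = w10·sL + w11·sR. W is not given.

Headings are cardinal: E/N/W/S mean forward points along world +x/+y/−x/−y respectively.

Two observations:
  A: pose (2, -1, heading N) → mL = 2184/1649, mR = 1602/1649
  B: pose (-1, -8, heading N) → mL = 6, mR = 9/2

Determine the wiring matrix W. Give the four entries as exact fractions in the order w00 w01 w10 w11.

obs A: pose=(2,-1,N) → sL=12/17, sR=60/97, mL=2184/1649, mR=1602/1649
obs B: pose=(-1,-8,N) → sL=3, sR=3, mL=6, mR=9/2
sensor matrix S = [[12/17, 60/97], [3, 3]]; det S = 432/1649
solve [mL_A; mL_B] = S·[w00; w01] and [mR_A; mR_B] = S·[w10; w11]:
  w00 = 1, w01 = 1, w10 = 1/2, w11 = 1

1 1 1/2 1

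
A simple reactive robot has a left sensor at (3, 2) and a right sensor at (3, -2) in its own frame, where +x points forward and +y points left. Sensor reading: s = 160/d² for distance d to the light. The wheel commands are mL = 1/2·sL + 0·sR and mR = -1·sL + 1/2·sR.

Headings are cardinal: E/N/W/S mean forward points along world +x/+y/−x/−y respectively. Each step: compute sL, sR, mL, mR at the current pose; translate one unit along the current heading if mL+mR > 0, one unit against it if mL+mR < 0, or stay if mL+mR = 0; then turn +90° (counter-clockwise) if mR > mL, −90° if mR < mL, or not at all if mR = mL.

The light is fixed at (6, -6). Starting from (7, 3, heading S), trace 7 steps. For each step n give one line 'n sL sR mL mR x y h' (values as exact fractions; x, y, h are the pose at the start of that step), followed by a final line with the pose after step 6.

n=0: pose=(7,3,S); sL=32/9, sR=160/37; mL=16/9, mR=-464/333; mL+mR=128/333 → advance +1; mR−mL=-352/111 → turn -1·90°
n=1: pose=(7,2,W); sL=4, sR=20/13; mL=2, mR=-42/13; mL+mR=-16/13 → advance -1; mR−mL=-68/13 → turn -1·90°
n=2: pose=(8,2,N); sL=160/121, sR=160/137; mL=80/121, mR=-12240/16577; mL+mR=-1280/16577 → advance -1; mR−mL=-23200/16577 → turn -1·90°
n=3: pose=(8,1,E); sL=80/53, sR=16/5; mL=40/53, mR=24/265; mL+mR=224/265 → advance +1; mR−mL=-176/265 → turn -1·90°
n=4: pose=(9,1,S); sL=160/41, sR=160/17; mL=80/41, mR=560/697; mL+mR=1920/697 → advance +1; mR−mL=-800/697 → turn -1·90°
n=5: pose=(9,0,W); sL=10, sR=5/2; mL=5, mR=-35/4; mL+mR=-15/4 → advance -1; mR−mL=-55/4 → turn -1·90°
n=6: pose=(10,0,N); sL=32/17, sR=160/117; mL=16/17, mR=-2384/1989; mL+mR=-512/1989 → advance -1; mR−mL=-4256/1989 → turn -1·90°

0 32/9 160/37 16/9 -464/333 7 3 S
1 4 20/13 2 -42/13 7 2 W
2 160/121 160/137 80/121 -12240/16577 8 2 N
3 80/53 16/5 40/53 24/265 8 1 E
4 160/41 160/17 80/41 560/697 9 1 S
5 10 5/2 5 -35/4 9 0 W
6 32/17 160/117 16/17 -2384/1989 10 0 N
final 10 -1 E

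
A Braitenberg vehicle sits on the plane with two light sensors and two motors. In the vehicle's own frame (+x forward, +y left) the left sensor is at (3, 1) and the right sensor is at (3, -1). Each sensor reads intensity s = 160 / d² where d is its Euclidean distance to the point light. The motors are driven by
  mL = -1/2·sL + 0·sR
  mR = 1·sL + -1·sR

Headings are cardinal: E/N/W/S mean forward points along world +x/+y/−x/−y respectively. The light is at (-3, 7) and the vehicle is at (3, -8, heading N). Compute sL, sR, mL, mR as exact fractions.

160/169 160/193 -80/169 3840/32617

left sensor world pos  = (2, -5); dL² = 169
right sensor world pos = (4, -5); dR² = 193
sL = 160/169 = 160/169
sR = 160/193 = 160/193
mL = -1/2·sL + 0·sR = -80/169
mR = 1·sL + -1·sR = 3840/32617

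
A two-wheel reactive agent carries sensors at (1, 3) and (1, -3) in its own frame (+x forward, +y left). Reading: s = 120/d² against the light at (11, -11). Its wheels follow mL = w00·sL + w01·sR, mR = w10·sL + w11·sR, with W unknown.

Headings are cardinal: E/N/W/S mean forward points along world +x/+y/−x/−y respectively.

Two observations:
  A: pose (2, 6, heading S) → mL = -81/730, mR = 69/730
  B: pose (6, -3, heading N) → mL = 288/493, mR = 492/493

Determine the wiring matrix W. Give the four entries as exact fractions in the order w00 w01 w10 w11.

-1 1 -1/2 1

obs A: pose=(2,6,S) → sL=30/73, sR=3/10, mL=-81/730, mR=69/730
obs B: pose=(6,-3,N) → sL=24/29, sR=24/17, mL=288/493, mR=492/493
sensor matrix S = [[30/73, 3/10], [24/29, 24/17]]; det S = 59724/179945
solve [mL_A; mL_B] = S·[w00; w01] and [mR_A; mR_B] = S·[w10; w11]:
  w00 = -1, w01 = 1, w10 = -1/2, w11 = 1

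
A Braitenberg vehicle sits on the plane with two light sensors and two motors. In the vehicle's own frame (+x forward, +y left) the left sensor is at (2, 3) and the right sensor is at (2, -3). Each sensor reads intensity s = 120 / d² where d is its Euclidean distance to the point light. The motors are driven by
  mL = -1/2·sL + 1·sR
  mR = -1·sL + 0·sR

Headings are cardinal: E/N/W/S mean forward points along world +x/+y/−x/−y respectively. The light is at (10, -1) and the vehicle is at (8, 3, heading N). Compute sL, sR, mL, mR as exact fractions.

left sensor world pos  = (5, 5); dL² = 61
right sensor world pos = (11, 5); dR² = 37
sL = 120/61 = 120/61
sR = 120/37 = 120/37
mL = -1/2·sL + 1·sR = 5100/2257
mR = -1·sL + 0·sR = -120/61

120/61 120/37 5100/2257 -120/61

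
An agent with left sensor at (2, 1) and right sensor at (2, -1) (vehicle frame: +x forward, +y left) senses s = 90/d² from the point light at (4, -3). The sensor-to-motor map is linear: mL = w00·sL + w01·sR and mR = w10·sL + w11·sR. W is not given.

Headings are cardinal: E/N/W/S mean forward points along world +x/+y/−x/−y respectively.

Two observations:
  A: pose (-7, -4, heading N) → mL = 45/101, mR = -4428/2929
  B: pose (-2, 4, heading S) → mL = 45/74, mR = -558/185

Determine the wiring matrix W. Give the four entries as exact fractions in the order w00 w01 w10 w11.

0 1/2 -1 -1

obs A: pose=(-7,-4,N) → sL=18/29, sR=90/101, mL=45/101, mR=-4428/2929
obs B: pose=(-2,4,S) → sL=9/5, sR=45/37, mL=45/74, mR=-558/185
sensor matrix S = [[18/29, 90/101], [9/5, 45/37]]; det S = -92016/108373
solve [mL_A; mL_B] = S·[w00; w01] and [mR_A; mR_B] = S·[w10; w11]:
  w00 = 0, w01 = 1/2, w10 = -1, w11 = -1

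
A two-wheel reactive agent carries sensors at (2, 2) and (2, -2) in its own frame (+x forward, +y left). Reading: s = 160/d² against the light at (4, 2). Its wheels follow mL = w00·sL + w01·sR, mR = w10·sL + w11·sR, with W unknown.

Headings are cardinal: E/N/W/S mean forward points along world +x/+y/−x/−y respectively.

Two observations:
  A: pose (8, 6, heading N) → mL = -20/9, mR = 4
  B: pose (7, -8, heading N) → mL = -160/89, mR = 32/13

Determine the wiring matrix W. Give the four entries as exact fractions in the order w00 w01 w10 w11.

0 -1 1 0

obs A: pose=(8,6,N) → sL=4, sR=20/9, mL=-20/9, mR=4
obs B: pose=(7,-8,N) → sL=32/13, sR=160/89, mL=-160/89, mR=32/13
sensor matrix S = [[4, 20/9], [32/13, 160/89]]; det S = 17920/10413
solve [mL_A; mL_B] = S·[w00; w01] and [mR_A; mR_B] = S·[w10; w11]:
  w00 = 0, w01 = -1, w10 = 1, w11 = 0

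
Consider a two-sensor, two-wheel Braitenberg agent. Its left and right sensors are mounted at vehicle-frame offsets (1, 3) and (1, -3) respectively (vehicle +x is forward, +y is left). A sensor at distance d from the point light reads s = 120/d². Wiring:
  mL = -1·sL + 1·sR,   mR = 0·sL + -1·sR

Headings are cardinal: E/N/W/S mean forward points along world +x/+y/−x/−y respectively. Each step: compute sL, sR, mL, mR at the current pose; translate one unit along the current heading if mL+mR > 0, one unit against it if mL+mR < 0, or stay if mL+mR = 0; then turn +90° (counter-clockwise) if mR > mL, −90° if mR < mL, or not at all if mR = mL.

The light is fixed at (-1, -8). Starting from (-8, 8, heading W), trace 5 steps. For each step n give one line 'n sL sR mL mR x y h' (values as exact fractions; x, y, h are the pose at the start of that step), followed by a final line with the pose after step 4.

0 120/233 24/85 -4608/19805 -24/85 -8 8 W
1 12/37 60/149 432/5513 -60/149 -7 8 N
2 120/349 120/169 21600/58981 -120/169 -7 7 E
3 30/53 15/37 -315/1961 -15/37 -8 7 S
4 120/233 24/85 -4608/19805 -24/85 -8 8 W
final -7 8 N

n=0: pose=(-8,8,W); sL=120/233, sR=24/85; mL=-4608/19805, mR=-24/85; mL+mR=-120/233 → advance -1; mR−mL=-984/19805 → turn -1·90°
n=1: pose=(-7,8,N); sL=12/37, sR=60/149; mL=432/5513, mR=-60/149; mL+mR=-12/37 → advance -1; mR−mL=-2652/5513 → turn -1·90°
n=2: pose=(-7,7,E); sL=120/349, sR=120/169; mL=21600/58981, mR=-120/169; mL+mR=-120/349 → advance -1; mR−mL=-63480/58981 → turn -1·90°
n=3: pose=(-8,7,S); sL=30/53, sR=15/37; mL=-315/1961, mR=-15/37; mL+mR=-30/53 → advance -1; mR−mL=-480/1961 → turn -1·90°
n=4: pose=(-8,8,W); sL=120/233, sR=24/85; mL=-4608/19805, mR=-24/85; mL+mR=-120/233 → advance -1; mR−mL=-984/19805 → turn -1·90°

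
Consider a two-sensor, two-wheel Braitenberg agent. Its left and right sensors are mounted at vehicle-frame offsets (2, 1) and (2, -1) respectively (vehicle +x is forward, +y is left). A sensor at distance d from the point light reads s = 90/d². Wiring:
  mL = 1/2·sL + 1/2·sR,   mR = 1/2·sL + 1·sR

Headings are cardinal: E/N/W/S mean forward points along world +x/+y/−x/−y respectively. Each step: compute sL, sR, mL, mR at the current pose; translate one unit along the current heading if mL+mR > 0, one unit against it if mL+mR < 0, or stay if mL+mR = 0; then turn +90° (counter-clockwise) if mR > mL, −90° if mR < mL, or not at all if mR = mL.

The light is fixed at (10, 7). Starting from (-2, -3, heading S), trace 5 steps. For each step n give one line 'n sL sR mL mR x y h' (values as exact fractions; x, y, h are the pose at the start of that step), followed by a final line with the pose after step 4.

0 18/53 90/313 5202/16589 7587/16589 -2 -3 S
1 9/20 45/122 999/2440 1449/2440 -2 -4 E
2 2/5 90/181 406/905 631/905 -1 -4 N
3 9/29 9/25 243/725 747/1450 -1 -3 W
4 18/53 90/313 5202/16589 7587/16589 -2 -3 S
final -2 -4 E

n=0: pose=(-2,-3,S); sL=18/53, sR=90/313; mL=5202/16589, mR=7587/16589; mL+mR=12789/16589 → advance +1; mR−mL=45/313 → turn +1·90°
n=1: pose=(-2,-4,E); sL=9/20, sR=45/122; mL=999/2440, mR=1449/2440; mL+mR=306/305 → advance +1; mR−mL=45/244 → turn +1·90°
n=2: pose=(-1,-4,N); sL=2/5, sR=90/181; mL=406/905, mR=631/905; mL+mR=1037/905 → advance +1; mR−mL=45/181 → turn +1·90°
n=3: pose=(-1,-3,W); sL=9/29, sR=9/25; mL=243/725, mR=747/1450; mL+mR=1233/1450 → advance +1; mR−mL=9/50 → turn +1·90°
n=4: pose=(-2,-3,S); sL=18/53, sR=90/313; mL=5202/16589, mR=7587/16589; mL+mR=12789/16589 → advance +1; mR−mL=45/313 → turn +1·90°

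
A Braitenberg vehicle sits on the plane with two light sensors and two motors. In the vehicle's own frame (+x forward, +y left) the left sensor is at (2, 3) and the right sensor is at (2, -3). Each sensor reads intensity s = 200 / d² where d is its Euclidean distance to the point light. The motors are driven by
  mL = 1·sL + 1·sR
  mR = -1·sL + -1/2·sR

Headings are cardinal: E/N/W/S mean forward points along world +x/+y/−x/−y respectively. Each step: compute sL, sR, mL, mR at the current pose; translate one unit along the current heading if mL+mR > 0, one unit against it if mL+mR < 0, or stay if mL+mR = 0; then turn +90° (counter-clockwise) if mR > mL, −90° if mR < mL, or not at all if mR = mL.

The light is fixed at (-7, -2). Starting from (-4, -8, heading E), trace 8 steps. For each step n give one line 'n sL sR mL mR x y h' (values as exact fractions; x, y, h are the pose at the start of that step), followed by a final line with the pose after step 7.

n=0: pose=(-4,-8,E); sL=100/17, sR=100/53; mL=7000/901, mR=-6150/901; mL+mR=50/53 → advance +1; mR−mL=-13150/901 → turn -1·90°
n=1: pose=(-3,-8,S); sL=200/113, sR=40/13; mL=7120/1469, mR=-4860/1469; mL+mR=20/13 → advance +1; mR−mL=-11980/1469 → turn -1·90°
n=2: pose=(-3,-9,W); sL=25/13, sR=10; mL=155/13, mR=-90/13; mL+mR=5 → advance +1; mR−mL=-245/13 → turn -1·90°
n=3: pose=(-4,-9,N); sL=8, sR=200/61; mL=688/61, mR=-588/61; mL+mR=100/61 → advance +1; mR−mL=-1276/61 → turn -1·90°
n=4: pose=(-4,-8,E); sL=100/17, sR=100/53; mL=7000/901, mR=-6150/901; mL+mR=50/53 → advance +1; mR−mL=-13150/901 → turn -1·90°
n=5: pose=(-3,-8,S); sL=200/113, sR=40/13; mL=7120/1469, mR=-4860/1469; mL+mR=20/13 → advance +1; mR−mL=-11980/1469 → turn -1·90°
n=6: pose=(-3,-9,W); sL=25/13, sR=10; mL=155/13, mR=-90/13; mL+mR=5 → advance +1; mR−mL=-245/13 → turn -1·90°
n=7: pose=(-4,-9,N); sL=8, sR=200/61; mL=688/61, mR=-588/61; mL+mR=100/61 → advance +1; mR−mL=-1276/61 → turn -1·90°

0 100/17 100/53 7000/901 -6150/901 -4 -8 E
1 200/113 40/13 7120/1469 -4860/1469 -3 -8 S
2 25/13 10 155/13 -90/13 -3 -9 W
3 8 200/61 688/61 -588/61 -4 -9 N
4 100/17 100/53 7000/901 -6150/901 -4 -8 E
5 200/113 40/13 7120/1469 -4860/1469 -3 -8 S
6 25/13 10 155/13 -90/13 -3 -9 W
7 8 200/61 688/61 -588/61 -4 -9 N
final -4 -8 E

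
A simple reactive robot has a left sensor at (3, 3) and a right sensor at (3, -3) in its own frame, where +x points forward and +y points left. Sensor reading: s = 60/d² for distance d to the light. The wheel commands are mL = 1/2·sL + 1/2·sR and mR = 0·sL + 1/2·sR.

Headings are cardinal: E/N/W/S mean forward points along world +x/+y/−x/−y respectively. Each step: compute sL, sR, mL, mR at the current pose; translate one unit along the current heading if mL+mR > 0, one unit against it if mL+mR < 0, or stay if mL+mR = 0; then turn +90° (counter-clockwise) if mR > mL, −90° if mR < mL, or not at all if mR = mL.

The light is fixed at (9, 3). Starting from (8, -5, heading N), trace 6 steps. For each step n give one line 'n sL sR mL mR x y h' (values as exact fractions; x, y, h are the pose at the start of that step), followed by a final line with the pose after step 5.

0 60/41 60/29 2100/1189 30/29 8 -5 N
1 3 15/26 93/52 15/52 8 -4 E
2 60/109 60/109 60/109 30/109 9 -4 S
3 6/13 30/17 246/221 15/17 9 -5 W
4 60/41 60/29 2100/1189 30/29 8 -5 N
5 3 15/26 93/52 15/52 8 -4 E
final 9 -4 S

n=0: pose=(8,-5,N); sL=60/41, sR=60/29; mL=2100/1189, mR=30/29; mL+mR=3330/1189 → advance +1; mR−mL=-30/41 → turn -1·90°
n=1: pose=(8,-4,E); sL=3, sR=15/26; mL=93/52, mR=15/52; mL+mR=27/13 → advance +1; mR−mL=-3/2 → turn -1·90°
n=2: pose=(9,-4,S); sL=60/109, sR=60/109; mL=60/109, mR=30/109; mL+mR=90/109 → advance +1; mR−mL=-30/109 → turn -1·90°
n=3: pose=(9,-5,W); sL=6/13, sR=30/17; mL=246/221, mR=15/17; mL+mR=441/221 → advance +1; mR−mL=-3/13 → turn -1·90°
n=4: pose=(8,-5,N); sL=60/41, sR=60/29; mL=2100/1189, mR=30/29; mL+mR=3330/1189 → advance +1; mR−mL=-30/41 → turn -1·90°
n=5: pose=(8,-4,E); sL=3, sR=15/26; mL=93/52, mR=15/52; mL+mR=27/13 → advance +1; mR−mL=-3/2 → turn -1·90°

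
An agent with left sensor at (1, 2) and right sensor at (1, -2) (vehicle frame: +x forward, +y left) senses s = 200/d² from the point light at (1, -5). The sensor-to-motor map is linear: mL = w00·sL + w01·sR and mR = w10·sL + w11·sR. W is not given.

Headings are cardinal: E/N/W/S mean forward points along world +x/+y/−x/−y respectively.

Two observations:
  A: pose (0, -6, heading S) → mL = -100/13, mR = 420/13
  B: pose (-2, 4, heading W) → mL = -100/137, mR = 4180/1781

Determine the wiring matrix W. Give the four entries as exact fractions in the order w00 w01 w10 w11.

obs A: pose=(0,-6,S) → sL=40, sR=200/13, mL=-100/13, mR=420/13
obs B: pose=(-2,4,W) → sL=40/13, sR=200/137, mL=-100/137, mR=4180/1781
sensor matrix S = [[40, 200/13], [40/13, 200/137]]; det S = 256000/23153
solve [mL_A; mL_B] = S·[w00; w01] and [mR_A; mR_B] = S·[w10; w11]:
  w00 = 0, w01 = -1/2, w10 = 1, w11 = -1/2

0 -1/2 1 -1/2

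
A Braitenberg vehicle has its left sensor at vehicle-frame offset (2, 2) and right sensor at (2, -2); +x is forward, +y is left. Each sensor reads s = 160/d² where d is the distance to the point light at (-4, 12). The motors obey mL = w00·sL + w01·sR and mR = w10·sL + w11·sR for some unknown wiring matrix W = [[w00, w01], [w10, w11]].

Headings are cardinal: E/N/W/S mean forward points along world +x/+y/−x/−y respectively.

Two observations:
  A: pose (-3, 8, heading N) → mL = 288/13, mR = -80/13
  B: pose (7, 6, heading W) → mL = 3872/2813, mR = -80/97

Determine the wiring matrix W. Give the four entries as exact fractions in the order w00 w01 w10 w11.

1/2 1/2 0 -1/2

obs A: pose=(-3,8,N) → sL=32, sR=160/13, mL=288/13, mR=-80/13
obs B: pose=(7,6,W) → sL=32/29, sR=160/97, mL=3872/2813, mR=-80/97
sensor matrix S = [[32, 160/13], [32/29, 160/97]]; det S = 1433600/36569
solve [mL_A; mL_B] = S·[w00; w01] and [mR_A; mR_B] = S·[w10; w11]:
  w00 = 1/2, w01 = 1/2, w10 = 0, w11 = -1/2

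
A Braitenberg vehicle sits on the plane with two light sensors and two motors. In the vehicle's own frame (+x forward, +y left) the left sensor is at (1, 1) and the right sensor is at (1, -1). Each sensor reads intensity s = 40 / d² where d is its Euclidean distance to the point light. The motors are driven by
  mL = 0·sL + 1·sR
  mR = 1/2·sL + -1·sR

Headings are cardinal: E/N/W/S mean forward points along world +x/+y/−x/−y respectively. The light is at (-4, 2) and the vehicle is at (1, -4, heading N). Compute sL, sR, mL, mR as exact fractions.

left sensor world pos  = (0, -3); dL² = 41
right sensor world pos = (2, -3); dR² = 61
sL = 40/41 = 40/41
sR = 40/61 = 40/61
mL = 0·sL + 1·sR = 40/61
mR = 1/2·sL + -1·sR = -420/2501

40/41 40/61 40/61 -420/2501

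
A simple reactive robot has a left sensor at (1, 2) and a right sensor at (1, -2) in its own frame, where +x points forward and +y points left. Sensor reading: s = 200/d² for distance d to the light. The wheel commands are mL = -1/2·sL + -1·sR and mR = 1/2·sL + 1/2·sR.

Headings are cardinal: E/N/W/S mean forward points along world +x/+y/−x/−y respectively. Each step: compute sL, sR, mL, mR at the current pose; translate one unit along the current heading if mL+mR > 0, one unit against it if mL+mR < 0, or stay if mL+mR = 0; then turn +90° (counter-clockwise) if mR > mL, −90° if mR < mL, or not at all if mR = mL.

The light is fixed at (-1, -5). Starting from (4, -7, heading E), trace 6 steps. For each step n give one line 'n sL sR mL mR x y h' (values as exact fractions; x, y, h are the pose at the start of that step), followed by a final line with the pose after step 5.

n=0: pose=(4,-7,E); sL=50/9, sR=50/13; mL=-775/117, mR=550/117; mL+mR=-25/13 → advance -1; mR−mL=1325/117 → turn +1·90°
n=1: pose=(3,-7,N); sL=40, sR=200/37; mL=-940/37, mR=840/37; mL+mR=-100/37 → advance -1; mR−mL=1780/37 → turn +1·90°
n=2: pose=(3,-8,W); sL=100/17, sR=20; mL=-390/17, mR=220/17; mL+mR=-10 → advance -1; mR−mL=610/17 → turn +1·90°
n=3: pose=(4,-8,S); sL=40/13, sR=8; mL=-124/13, mR=72/13; mL+mR=-4 → advance -1; mR−mL=196/13 → turn +1·90°
n=4: pose=(4,-7,E); sL=50/9, sR=50/13; mL=-775/117, mR=550/117; mL+mR=-25/13 → advance -1; mR−mL=1325/117 → turn +1·90°
n=5: pose=(3,-7,N); sL=40, sR=200/37; mL=-940/37, mR=840/37; mL+mR=-100/37 → advance -1; mR−mL=1780/37 → turn +1·90°

0 50/9 50/13 -775/117 550/117 4 -7 E
1 40 200/37 -940/37 840/37 3 -7 N
2 100/17 20 -390/17 220/17 3 -8 W
3 40/13 8 -124/13 72/13 4 -8 S
4 50/9 50/13 -775/117 550/117 4 -7 E
5 40 200/37 -940/37 840/37 3 -7 N
final 3 -8 W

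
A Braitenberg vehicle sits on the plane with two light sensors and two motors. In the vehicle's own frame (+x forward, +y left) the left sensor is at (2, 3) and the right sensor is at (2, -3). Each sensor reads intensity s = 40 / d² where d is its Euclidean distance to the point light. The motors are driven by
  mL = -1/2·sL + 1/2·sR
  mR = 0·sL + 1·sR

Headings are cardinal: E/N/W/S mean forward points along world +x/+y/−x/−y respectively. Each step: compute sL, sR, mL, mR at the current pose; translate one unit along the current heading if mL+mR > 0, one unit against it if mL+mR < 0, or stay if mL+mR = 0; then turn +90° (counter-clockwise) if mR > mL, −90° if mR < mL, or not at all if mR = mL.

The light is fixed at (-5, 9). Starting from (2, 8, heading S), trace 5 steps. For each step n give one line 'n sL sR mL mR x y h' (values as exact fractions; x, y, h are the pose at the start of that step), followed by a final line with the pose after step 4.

n=0: pose=(2,8,S); sL=40/109, sR=8/5; mL=336/545, mR=8/5; mL+mR=1208/545 → advance +1; mR−mL=536/545 → turn +1·90°
n=1: pose=(2,7,E); sL=20/41, sR=20/53; mL=-120/2173, mR=20/53; mL+mR=700/2173 → advance +1; mR−mL=940/2173 → turn +1·90°
n=2: pose=(3,7,N); sL=8/5, sR=40/121; mL=-384/605, mR=40/121; mL+mR=-184/605 → advance -1; mR−mL=584/605 → turn +1·90°
n=3: pose=(3,6,W); sL=5/9, sR=10/9; mL=5/18, mR=10/9; mL+mR=25/18 → advance +1; mR−mL=5/6 → turn +1·90°
n=4: pose=(2,6,S); sL=8/25, sR=40/41; mL=336/1025, mR=40/41; mL+mR=1336/1025 → advance +1; mR−mL=664/1025 → turn +1·90°

0 40/109 8/5 336/545 8/5 2 8 S
1 20/41 20/53 -120/2173 20/53 2 7 E
2 8/5 40/121 -384/605 40/121 3 7 N
3 5/9 10/9 5/18 10/9 3 6 W
4 8/25 40/41 336/1025 40/41 2 6 S
final 2 5 E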